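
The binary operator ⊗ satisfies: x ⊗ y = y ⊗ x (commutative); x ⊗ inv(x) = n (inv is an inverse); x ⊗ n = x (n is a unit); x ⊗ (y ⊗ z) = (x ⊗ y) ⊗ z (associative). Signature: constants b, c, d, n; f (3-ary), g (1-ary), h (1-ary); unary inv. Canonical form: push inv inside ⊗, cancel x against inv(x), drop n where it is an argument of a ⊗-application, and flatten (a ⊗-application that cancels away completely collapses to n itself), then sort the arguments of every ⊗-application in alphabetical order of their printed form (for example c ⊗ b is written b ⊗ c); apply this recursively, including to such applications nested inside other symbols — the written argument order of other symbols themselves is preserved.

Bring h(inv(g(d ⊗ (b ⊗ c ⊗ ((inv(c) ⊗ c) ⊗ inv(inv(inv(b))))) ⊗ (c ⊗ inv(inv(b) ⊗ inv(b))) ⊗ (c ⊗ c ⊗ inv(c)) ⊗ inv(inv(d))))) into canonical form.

Work inside:  d ⊗ (b ⊗ c ⊗ ((inv(c) ⊗ c) ⊗ inv(inv(inv(b))))) ⊗ (c ⊗ inv(inv(b) ⊗ inv(b))) ⊗ (c ⊗ c ⊗ inv(c)) ⊗ inv(inv(d))
Push inv inside:  distribute inv over ⊗ and collapse double inv
Collect:  d ⊗ d ⊗ b ⊗ b ⊗ c ⊗ c ⊗ c
Sort:  b ⊗ b ⊗ c ⊗ c ⊗ c ⊗ d ⊗ d
Reassemble:  h(inv(g(b ⊗ b ⊗ c ⊗ c ⊗ c ⊗ d ⊗ d)))

Answer: h(inv(g(b ⊗ b ⊗ c ⊗ c ⊗ c ⊗ d ⊗ d)))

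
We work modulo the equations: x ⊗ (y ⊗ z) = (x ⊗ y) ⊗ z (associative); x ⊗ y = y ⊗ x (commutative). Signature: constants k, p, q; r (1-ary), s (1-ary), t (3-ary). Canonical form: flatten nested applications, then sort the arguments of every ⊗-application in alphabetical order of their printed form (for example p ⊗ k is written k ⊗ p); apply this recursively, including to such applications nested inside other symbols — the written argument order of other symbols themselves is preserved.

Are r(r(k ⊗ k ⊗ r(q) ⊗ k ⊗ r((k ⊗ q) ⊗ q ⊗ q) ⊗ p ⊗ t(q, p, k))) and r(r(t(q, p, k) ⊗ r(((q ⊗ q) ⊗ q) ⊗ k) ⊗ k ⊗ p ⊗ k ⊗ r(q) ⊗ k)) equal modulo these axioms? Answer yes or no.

Answer: yes — both canonical forms are r(r(k ⊗ k ⊗ k ⊗ p ⊗ r(k ⊗ q ⊗ q ⊗ q) ⊗ r(q) ⊗ t(q, p, k)))

Derivation:
Left:  r(r(k ⊗ k ⊗ r(q) ⊗ k ⊗ r((k ⊗ q) ⊗ q ⊗ q) ⊗ p ⊗ t(q, p, k)))
  Focus inside:  k ⊗ k ⊗ r(q) ⊗ k ⊗ r((k ⊗ q) ⊗ q ⊗ q) ⊗ p ⊗ t(q, p, k)
  Inside:  r((k ⊗ q) ⊗ q ⊗ q)  →  r(k ⊗ q ⊗ q ⊗ q)
  Sort arguments:  k ⊗ k ⊗ k ⊗ p ⊗ r(k ⊗ q ⊗ q ⊗ q) ⊗ r(q) ⊗ t(q, p, k)
  Put back:  r(r(k ⊗ k ⊗ k ⊗ p ⊗ r(k ⊗ q ⊗ q ⊗ q) ⊗ r(q) ⊗ t(q, p, k)))
Right:  r(r(t(q, p, k) ⊗ r(((q ⊗ q) ⊗ q) ⊗ k) ⊗ k ⊗ p ⊗ k ⊗ r(q) ⊗ k))
  Focus inside:  t(q, p, k) ⊗ r(((q ⊗ q) ⊗ q) ⊗ k) ⊗ k ⊗ p ⊗ k ⊗ r(q) ⊗ k
  Canonicalize subterm:  r(((q ⊗ q) ⊗ q) ⊗ k)  →  r(k ⊗ q ⊗ q ⊗ q)
  Sort arguments:  k ⊗ k ⊗ k ⊗ p ⊗ r(k ⊗ q ⊗ q ⊗ q) ⊗ r(q) ⊗ t(q, p, k)
  Rebuild:  r(r(k ⊗ k ⊗ k ⊗ p ⊗ r(k ⊗ q ⊗ q ⊗ q) ⊗ r(q) ⊗ t(q, p, k)))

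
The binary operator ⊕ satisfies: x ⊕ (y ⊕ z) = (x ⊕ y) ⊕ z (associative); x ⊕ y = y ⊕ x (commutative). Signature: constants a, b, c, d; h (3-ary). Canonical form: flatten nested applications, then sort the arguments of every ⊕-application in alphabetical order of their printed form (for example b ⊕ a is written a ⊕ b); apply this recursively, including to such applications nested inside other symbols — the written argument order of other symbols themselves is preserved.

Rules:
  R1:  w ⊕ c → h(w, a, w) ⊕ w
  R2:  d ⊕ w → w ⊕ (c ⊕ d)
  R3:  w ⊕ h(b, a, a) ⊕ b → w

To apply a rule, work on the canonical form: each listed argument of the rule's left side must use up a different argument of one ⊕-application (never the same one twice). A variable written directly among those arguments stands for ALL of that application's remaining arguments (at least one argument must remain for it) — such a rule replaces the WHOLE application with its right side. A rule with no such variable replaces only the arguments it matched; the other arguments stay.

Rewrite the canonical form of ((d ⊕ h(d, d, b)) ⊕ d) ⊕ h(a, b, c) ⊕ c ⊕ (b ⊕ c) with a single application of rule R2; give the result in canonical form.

Answer: b ⊕ c ⊕ c ⊕ c ⊕ d ⊕ d ⊕ h(a, b, c) ⊕ h(d, d, b)

Derivation:
Canonical form:  b ⊕ c ⊕ c ⊕ d ⊕ d ⊕ h(a, b, c) ⊕ h(d, d, b)
Match R2:  consume d;  w := b ⊕ c ⊕ c ⊕ d ⊕ h(a, b, c) ⊕ h(d, d, b)
The extension variable absorbs all remaining arguments, so the whole application is rewritten.
Giving:  b ⊕ c ⊕ c ⊕ c ⊕ d ⊕ d ⊕ h(a, b, c) ⊕ h(d, d, b)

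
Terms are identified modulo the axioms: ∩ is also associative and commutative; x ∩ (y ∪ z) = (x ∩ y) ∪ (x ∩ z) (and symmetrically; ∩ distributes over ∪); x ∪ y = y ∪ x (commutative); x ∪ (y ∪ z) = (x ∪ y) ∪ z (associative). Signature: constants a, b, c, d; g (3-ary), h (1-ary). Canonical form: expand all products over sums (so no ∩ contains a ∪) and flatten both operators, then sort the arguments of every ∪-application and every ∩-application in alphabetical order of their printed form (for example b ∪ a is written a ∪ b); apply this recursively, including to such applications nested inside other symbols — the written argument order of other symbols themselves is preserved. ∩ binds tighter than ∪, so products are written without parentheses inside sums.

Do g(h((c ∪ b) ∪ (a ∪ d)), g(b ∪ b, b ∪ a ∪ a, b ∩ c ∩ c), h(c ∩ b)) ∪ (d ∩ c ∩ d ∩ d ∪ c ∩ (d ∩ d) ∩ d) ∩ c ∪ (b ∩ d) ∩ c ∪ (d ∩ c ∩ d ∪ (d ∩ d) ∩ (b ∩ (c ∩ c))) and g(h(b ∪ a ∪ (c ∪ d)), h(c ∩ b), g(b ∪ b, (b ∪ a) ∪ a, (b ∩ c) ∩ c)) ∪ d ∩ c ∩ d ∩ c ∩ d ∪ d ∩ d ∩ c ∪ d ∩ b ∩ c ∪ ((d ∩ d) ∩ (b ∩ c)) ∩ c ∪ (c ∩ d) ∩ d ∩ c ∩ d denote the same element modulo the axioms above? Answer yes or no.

Left:  g(h((c ∪ b) ∪ (a ∪ d)), g(b ∪ b, b ∪ a ∪ a, b ∩ c ∩ c), h(c ∩ b)) ∪ (d ∩ c ∩ d ∩ d ∪ c ∩ (d ∩ d) ∩ d) ∩ c ∪ (b ∩ d) ∩ c ∪ (d ∩ c ∩ d ∪ (d ∩ d) ∩ (b ∩ (c ∩ c)))
  Expand products over sums:  g(h(a ∪ b ∪ c ∪ d), g(b ∪ b, a ∪ a ∪ b, b ∩ c ∩ c), h(b ∩ c)) ∪ c ∩ c ∩ d ∩ d ∩ d ∪ c ∩ c ∩ d ∩ d ∩ d ∪ b ∩ c ∩ d ∪ c ∩ d ∩ d ∪ b ∩ c ∩ c ∩ d ∩ d
  Sort arguments:  b ∩ c ∩ c ∩ d ∩ d ∪ b ∩ c ∩ d ∪ c ∩ c ∩ d ∩ d ∩ d ∪ c ∩ c ∩ d ∩ d ∩ d ∪ c ∩ d ∩ d ∪ g(h(a ∪ b ∪ c ∪ d), g(b ∪ b, a ∪ a ∪ b, b ∩ c ∩ c), h(b ∩ c))
Right:  g(h(b ∪ a ∪ (c ∪ d)), h(c ∩ b), g(b ∪ b, (b ∪ a) ∪ a, (b ∩ c) ∩ c)) ∪ d ∩ c ∩ d ∩ c ∩ d ∪ d ∩ d ∩ c ∪ d ∩ b ∩ c ∪ ((d ∩ d) ∩ (b ∩ c)) ∩ c ∪ (c ∩ d) ∩ d ∩ c ∩ d
  Flatten:  g(h(a ∪ b ∪ c ∪ d), h(b ∩ c), g(b ∪ b, a ∪ a ∪ b, b ∩ c ∩ c)) ∪ c ∩ c ∩ d ∩ d ∩ d ∪ c ∩ d ∩ d ∪ b ∩ c ∩ d ∪ b ∩ c ∩ c ∩ d ∩ d ∪ c ∩ c ∩ d ∩ d ∩ d
  Sort arguments:  b ∩ c ∩ c ∩ d ∩ d ∪ b ∩ c ∩ d ∪ c ∩ c ∩ d ∩ d ∩ d ∪ c ∩ c ∩ d ∩ d ∩ d ∪ c ∩ d ∩ d ∪ g(h(a ∪ b ∪ c ∪ d), h(b ∩ c), g(b ∪ b, a ∪ a ∪ b, b ∩ c ∩ c))

Answer: no — b ∩ c ∩ c ∩ d ∩ d ∪ b ∩ c ∩ d ∪ c ∩ c ∩ d ∩ d ∩ d ∪ c ∩ c ∩ d ∩ d ∩ d ∪ c ∩ d ∩ d ∪ g(h(a ∪ b ∪ c ∪ d), g(b ∪ b, a ∪ a ∪ b, b ∩ c ∩ c), h(b ∩ c)) vs b ∩ c ∩ c ∩ d ∩ d ∪ b ∩ c ∩ d ∪ c ∩ c ∩ d ∩ d ∩ d ∪ c ∩ c ∩ d ∩ d ∩ d ∪ c ∩ d ∩ d ∪ g(h(a ∪ b ∪ c ∪ d), h(b ∩ c), g(b ∪ b, a ∪ a ∪ b, b ∩ c ∩ c))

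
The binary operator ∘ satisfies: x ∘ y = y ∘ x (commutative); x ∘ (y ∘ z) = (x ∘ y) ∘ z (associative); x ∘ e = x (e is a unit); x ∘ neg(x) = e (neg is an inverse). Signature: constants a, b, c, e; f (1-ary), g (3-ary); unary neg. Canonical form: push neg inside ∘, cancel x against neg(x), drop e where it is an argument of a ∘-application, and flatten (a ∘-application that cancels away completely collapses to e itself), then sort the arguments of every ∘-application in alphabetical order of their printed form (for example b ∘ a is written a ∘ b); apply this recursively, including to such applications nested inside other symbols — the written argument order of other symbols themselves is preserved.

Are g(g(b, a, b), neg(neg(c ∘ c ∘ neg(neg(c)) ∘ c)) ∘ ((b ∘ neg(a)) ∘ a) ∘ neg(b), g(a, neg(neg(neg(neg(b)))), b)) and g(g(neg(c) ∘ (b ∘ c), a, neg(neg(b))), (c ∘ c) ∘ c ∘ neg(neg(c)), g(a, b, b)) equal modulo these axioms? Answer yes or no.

Left:  g(g(b, a, b), neg(neg(c ∘ c ∘ neg(neg(c)) ∘ c)) ∘ ((b ∘ neg(a)) ∘ a) ∘ neg(b), g(a, neg(neg(neg(neg(b)))), b))
  Work inside:  neg(neg(c ∘ c ∘ neg(neg(c)) ∘ c)) ∘ ((b ∘ neg(a)) ∘ a) ∘ neg(b)
  Push neg inside:  distribute neg over ∘ and collapse double neg
  Cancel:  b cancels; a cancels
  Combine occurrences:  c ∘ c ∘ c ∘ c
  Rebuild:  g(g(b, a, b), c ∘ c ∘ c ∘ c, g(a, b, b))
Right:  g(g(neg(c) ∘ (b ∘ c), a, neg(neg(b))), (c ∘ c) ∘ c ∘ neg(neg(c)), g(a, b, b))
  Work inside:  (c ∘ c) ∘ c ∘ neg(neg(c))
  Push neg inside:  distribute neg over ∘ and collapse double neg
  Collect terms:  c ∘ c ∘ c ∘ c
  Rebuild:  g(g(b, a, b), c ∘ c ∘ c ∘ c, g(a, b, b))

Answer: yes — both canonical forms are g(g(b, a, b), c ∘ c ∘ c ∘ c, g(a, b, b))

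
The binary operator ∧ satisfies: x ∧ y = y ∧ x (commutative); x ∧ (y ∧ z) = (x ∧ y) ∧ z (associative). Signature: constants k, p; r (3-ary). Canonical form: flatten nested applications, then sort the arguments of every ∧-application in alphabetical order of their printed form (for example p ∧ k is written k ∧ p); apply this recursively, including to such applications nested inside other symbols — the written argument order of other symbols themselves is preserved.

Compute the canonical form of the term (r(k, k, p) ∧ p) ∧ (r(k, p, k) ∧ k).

Flatten:  r(k, k, p) ∧ p ∧ r(k, p, k) ∧ k
Order the arguments:  k ∧ p ∧ r(k, k, p) ∧ r(k, p, k)

Answer: k ∧ p ∧ r(k, k, p) ∧ r(k, p, k)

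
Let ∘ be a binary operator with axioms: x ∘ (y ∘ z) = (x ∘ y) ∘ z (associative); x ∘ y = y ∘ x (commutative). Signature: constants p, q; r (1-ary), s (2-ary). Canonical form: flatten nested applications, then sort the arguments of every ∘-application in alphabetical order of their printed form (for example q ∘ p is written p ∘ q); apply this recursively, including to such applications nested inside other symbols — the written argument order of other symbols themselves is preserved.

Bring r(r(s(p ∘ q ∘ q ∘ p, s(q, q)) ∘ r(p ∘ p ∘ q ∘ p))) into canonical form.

Focus inside:  s(p ∘ q ∘ q ∘ p, s(q, q)) ∘ r(p ∘ p ∘ q ∘ p)
Simplify inside:  s(p ∘ q ∘ q ∘ p, s(q, q))  →  s(p ∘ p ∘ q ∘ q, s(q, q))
Simplify inside:  r(p ∘ p ∘ q ∘ p)  →  r(p ∘ p ∘ p ∘ q)
Sort arguments:  r(p ∘ p ∘ p ∘ q) ∘ s(p ∘ p ∘ q ∘ q, s(q, q))
Rebuild:  r(r(r(p ∘ p ∘ p ∘ q) ∘ s(p ∘ p ∘ q ∘ q, s(q, q))))

Answer: r(r(r(p ∘ p ∘ p ∘ q) ∘ s(p ∘ p ∘ q ∘ q, s(q, q))))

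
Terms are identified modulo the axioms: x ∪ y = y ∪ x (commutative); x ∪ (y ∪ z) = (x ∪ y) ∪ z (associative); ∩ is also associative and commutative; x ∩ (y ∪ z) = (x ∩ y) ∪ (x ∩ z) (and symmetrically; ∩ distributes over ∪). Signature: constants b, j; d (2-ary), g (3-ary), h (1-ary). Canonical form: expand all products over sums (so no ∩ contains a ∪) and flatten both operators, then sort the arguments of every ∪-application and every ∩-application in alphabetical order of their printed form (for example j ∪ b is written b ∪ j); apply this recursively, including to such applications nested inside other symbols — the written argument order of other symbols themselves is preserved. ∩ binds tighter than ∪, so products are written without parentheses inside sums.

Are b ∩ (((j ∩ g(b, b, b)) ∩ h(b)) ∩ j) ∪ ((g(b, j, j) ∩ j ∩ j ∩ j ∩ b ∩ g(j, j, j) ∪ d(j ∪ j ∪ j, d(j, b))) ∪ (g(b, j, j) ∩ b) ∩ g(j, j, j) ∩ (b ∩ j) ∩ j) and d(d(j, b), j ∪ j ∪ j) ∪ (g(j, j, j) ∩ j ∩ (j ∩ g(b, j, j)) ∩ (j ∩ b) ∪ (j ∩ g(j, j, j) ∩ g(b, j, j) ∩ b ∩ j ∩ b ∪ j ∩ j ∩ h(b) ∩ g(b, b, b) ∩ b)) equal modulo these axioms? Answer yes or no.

Answer: no — b ∩ b ∩ g(b, j, j) ∩ g(j, j, j) ∩ j ∩ j ∪ b ∩ g(b, b, b) ∩ h(b) ∩ j ∩ j ∪ b ∩ g(b, j, j) ∩ g(j, j, j) ∩ j ∩ j ∩ j ∪ d(j ∪ j ∪ j, d(j, b)) vs b ∩ b ∩ g(b, j, j) ∩ g(j, j, j) ∩ j ∩ j ∪ b ∩ g(b, b, b) ∩ h(b) ∩ j ∩ j ∪ b ∩ g(b, j, j) ∩ g(j, j, j) ∩ j ∩ j ∩ j ∪ d(d(j, b), j ∪ j ∪ j)

Derivation:
Left:  b ∩ (((j ∩ g(b, b, b)) ∩ h(b)) ∩ j) ∪ ((g(b, j, j) ∩ j ∩ j ∩ j ∩ b ∩ g(j, j, j) ∪ d(j ∪ j ∪ j, d(j, b))) ∪ (g(b, j, j) ∩ b) ∩ g(j, j, j) ∩ (b ∩ j) ∩ j)
  Merge nested applications:  b ∩ g(b, b, b) ∩ h(b) ∩ j ∩ j ∪ b ∩ g(b, j, j) ∩ g(j, j, j) ∩ j ∩ j ∩ j ∪ d(j ∪ j ∪ j, d(j, b)) ∪ b ∩ b ∩ g(b, j, j) ∩ g(j, j, j) ∩ j ∩ j
  Sort arguments:  b ∩ b ∩ g(b, j, j) ∩ g(j, j, j) ∩ j ∩ j ∪ b ∩ g(b, b, b) ∩ h(b) ∩ j ∩ j ∪ b ∩ g(b, j, j) ∩ g(j, j, j) ∩ j ∩ j ∩ j ∪ d(j ∪ j ∪ j, d(j, b))
Right:  d(d(j, b), j ∪ j ∪ j) ∪ (g(j, j, j) ∩ j ∩ (j ∩ g(b, j, j)) ∩ (j ∩ b) ∪ (j ∩ g(j, j, j) ∩ g(b, j, j) ∩ b ∩ j ∩ b ∪ j ∩ j ∩ h(b) ∩ g(b, b, b) ∩ b))
  Flatten:  d(d(j, b), j ∪ j ∪ j) ∪ b ∩ g(b, j, j) ∩ g(j, j, j) ∩ j ∩ j ∩ j ∪ b ∩ b ∩ g(b, j, j) ∩ g(j, j, j) ∩ j ∩ j ∪ b ∩ g(b, b, b) ∩ h(b) ∩ j ∩ j
  Sort:  b ∩ b ∩ g(b, j, j) ∩ g(j, j, j) ∩ j ∩ j ∪ b ∩ g(b, b, b) ∩ h(b) ∩ j ∩ j ∪ b ∩ g(b, j, j) ∩ g(j, j, j) ∩ j ∩ j ∩ j ∪ d(d(j, b), j ∪ j ∪ j)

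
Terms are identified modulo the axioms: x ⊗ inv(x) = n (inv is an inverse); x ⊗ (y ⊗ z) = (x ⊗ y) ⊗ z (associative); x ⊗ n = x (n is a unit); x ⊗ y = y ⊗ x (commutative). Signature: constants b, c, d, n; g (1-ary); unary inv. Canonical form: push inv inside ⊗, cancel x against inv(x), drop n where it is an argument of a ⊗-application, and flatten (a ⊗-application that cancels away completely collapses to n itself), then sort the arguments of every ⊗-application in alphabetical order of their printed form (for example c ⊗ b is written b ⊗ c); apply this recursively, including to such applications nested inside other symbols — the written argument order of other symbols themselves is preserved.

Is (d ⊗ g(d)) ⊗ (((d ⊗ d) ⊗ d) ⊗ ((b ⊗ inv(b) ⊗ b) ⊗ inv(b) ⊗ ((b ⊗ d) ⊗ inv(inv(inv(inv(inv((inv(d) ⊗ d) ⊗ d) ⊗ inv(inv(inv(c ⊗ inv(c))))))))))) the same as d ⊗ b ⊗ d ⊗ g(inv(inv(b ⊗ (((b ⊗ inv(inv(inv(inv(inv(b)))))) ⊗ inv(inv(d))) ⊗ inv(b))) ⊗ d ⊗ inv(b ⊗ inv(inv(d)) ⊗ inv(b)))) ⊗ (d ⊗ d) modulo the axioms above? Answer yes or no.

Answer: yes — both canonical forms are b ⊗ d ⊗ d ⊗ d ⊗ d ⊗ g(d)

Derivation:
Left:  (d ⊗ g(d)) ⊗ (((d ⊗ d) ⊗ d) ⊗ ((b ⊗ inv(b) ⊗ b) ⊗ inv(b) ⊗ ((b ⊗ d) ⊗ inv(inv(inv(inv(inv((inv(d) ⊗ d) ⊗ d) ⊗ inv(inv(inv(c ⊗ inv(c)))))))))))
  Push inv inside:  distribute inv over ⊗ and collapse double inv
  Cancel inverse pairs:  c cancels
  Combine occurrences:  d ⊗ d ⊗ d ⊗ d ⊗ g(d) ⊗ b
  Sort arguments:  b ⊗ d ⊗ d ⊗ d ⊗ d ⊗ g(d)
Right:  d ⊗ b ⊗ d ⊗ g(inv(inv(b ⊗ (((b ⊗ inv(inv(inv(inv(inv(b)))))) ⊗ inv(inv(d))) ⊗ inv(b))) ⊗ d ⊗ inv(b ⊗ inv(inv(d)) ⊗ inv(b)))) ⊗ (d ⊗ d)
  Push inv inside:  distribute inv over ⊗ and collapse double inv
  Combine occurrences:  d ⊗ d ⊗ d ⊗ d ⊗ b ⊗ g(d)
  Order the arguments:  b ⊗ d ⊗ d ⊗ d ⊗ d ⊗ g(d)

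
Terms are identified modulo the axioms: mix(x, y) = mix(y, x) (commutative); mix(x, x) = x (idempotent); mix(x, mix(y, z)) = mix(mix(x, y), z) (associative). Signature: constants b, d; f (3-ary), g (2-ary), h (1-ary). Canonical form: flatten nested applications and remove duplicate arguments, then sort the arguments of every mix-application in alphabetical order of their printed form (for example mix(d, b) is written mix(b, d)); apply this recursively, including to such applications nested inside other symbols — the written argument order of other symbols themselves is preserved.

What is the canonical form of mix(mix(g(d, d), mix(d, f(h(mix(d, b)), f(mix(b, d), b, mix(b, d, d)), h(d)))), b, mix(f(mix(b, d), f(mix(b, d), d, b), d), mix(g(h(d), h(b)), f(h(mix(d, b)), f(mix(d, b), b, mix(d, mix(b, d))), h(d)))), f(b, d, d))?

Un-nest:  mix(g(d, d), d, f(h(mix(d, b)), f(mix(b, d), b, mix(b, d, d)), h(d)), b, f(mix(b, d), f(mix(b, d), d, b), d), g(h(d), h(b)), f(h(mix(d, b)), f(mix(d, b), b, mix(d, mix(b, d))), h(d)), f(b, d, d))
Inside:  f(h(mix(d, b)), f(mix(b, d), b, mix(b, d, d)), h(d))  →  f(h(mix(b, d)), f(mix(b, d), b, mix(b, d)), h(d))
Simplify inside:  f(h(mix(d, b)), f(mix(d, b), b, mix(d, mix(b, d))), h(d))  →  f(h(mix(b, d)), f(mix(b, d), b, mix(b, d)), h(d))
Idempotence:  drop duplicate f(h(mix(b, d)), f(mix(b, d), b, mix(b, d)), h(d))
Order the arguments:  mix(b, d, f(b, d, d), f(h(mix(b, d)), f(mix(b, d), b, mix(b, d)), h(d)), f(mix(b, d), f(mix(b, d), d, b), d), g(d, d), g(h(d), h(b)))

Answer: mix(b, d, f(b, d, d), f(h(mix(b, d)), f(mix(b, d), b, mix(b, d)), h(d)), f(mix(b, d), f(mix(b, d), d, b), d), g(d, d), g(h(d), h(b)))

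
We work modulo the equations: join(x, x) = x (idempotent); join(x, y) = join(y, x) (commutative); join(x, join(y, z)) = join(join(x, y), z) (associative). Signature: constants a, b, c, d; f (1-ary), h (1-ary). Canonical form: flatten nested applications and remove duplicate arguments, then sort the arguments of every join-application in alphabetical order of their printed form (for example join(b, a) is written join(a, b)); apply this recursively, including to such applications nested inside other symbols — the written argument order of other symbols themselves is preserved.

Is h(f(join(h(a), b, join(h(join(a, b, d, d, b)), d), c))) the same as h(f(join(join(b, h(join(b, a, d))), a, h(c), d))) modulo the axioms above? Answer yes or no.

Left:  h(f(join(h(a), b, join(h(join(a, b, d, d, b)), d), c)))
  Descend into:  join(h(a), b, join(h(join(a, b, d, d, b)), d), c)
  Merge nested applications:  join(h(a), b, h(join(a, b, d, d, b)), d, c)
  Inside:  h(join(a, b, d, d, b))  →  h(join(a, b, d))
  Sort:  join(b, c, d, h(a), h(join(a, b, d)))
  Rebuild:  h(f(join(b, c, d, h(a), h(join(a, b, d)))))
Right:  h(f(join(join(b, h(join(b, a, d))), a, h(c), d)))
  Focus inside:  join(join(b, h(join(b, a, d))), a, h(c), d)
  Un-nest:  join(b, h(join(b, a, d)), a, h(c), d)
  Inside:  h(join(b, a, d))  →  h(join(a, b, d))
  Sort:  join(a, b, d, h(c), h(join(a, b, d)))
  Rebuild:  h(f(join(a, b, d, h(c), h(join(a, b, d)))))

Answer: no — h(f(join(b, c, d, h(a), h(join(a, b, d))))) vs h(f(join(a, b, d, h(c), h(join(a, b, d)))))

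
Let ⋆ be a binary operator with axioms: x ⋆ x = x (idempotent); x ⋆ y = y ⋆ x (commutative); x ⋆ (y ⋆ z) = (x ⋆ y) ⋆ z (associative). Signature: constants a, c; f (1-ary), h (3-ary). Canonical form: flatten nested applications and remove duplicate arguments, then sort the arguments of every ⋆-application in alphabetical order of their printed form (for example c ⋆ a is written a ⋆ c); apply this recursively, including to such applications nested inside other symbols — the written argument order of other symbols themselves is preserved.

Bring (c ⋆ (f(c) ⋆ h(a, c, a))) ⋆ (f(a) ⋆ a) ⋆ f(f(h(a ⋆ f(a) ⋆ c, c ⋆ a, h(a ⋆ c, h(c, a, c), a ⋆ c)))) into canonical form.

Merge nested applications:  c ⋆ f(c) ⋆ h(a, c, a) ⋆ f(a) ⋆ a ⋆ f(f(h(a ⋆ f(a) ⋆ c, c ⋆ a, h(a ⋆ c, h(c, a, c), a ⋆ c))))
Simplify inside:  f(f(h(a ⋆ f(a) ⋆ c, c ⋆ a, h(a ⋆ c, h(c, a, c), a ⋆ c))))  →  f(f(h(a ⋆ c ⋆ f(a), a ⋆ c, h(a ⋆ c, h(c, a, c), a ⋆ c))))
Sort:  a ⋆ c ⋆ f(a) ⋆ f(c) ⋆ f(f(h(a ⋆ c ⋆ f(a), a ⋆ c, h(a ⋆ c, h(c, a, c), a ⋆ c)))) ⋆ h(a, c, a)

Answer: a ⋆ c ⋆ f(a) ⋆ f(c) ⋆ f(f(h(a ⋆ c ⋆ f(a), a ⋆ c, h(a ⋆ c, h(c, a, c), a ⋆ c)))) ⋆ h(a, c, a)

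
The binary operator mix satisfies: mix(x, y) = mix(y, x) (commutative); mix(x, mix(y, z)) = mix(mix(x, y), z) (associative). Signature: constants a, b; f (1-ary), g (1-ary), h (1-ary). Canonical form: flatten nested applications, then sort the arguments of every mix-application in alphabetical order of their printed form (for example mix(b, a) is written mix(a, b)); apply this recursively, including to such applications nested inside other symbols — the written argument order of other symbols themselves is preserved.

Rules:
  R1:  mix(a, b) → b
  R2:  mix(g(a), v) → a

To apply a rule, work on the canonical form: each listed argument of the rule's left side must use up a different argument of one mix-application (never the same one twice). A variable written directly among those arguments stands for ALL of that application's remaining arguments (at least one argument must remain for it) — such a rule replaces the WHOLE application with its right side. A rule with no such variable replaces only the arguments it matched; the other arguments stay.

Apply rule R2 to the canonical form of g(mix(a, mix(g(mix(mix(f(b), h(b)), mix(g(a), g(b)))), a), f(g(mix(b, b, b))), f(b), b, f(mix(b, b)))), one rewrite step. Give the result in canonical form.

Canonical form:  g(mix(a, a, b, f(b), f(g(mix(b, b, b))), f(mix(b, b)), g(mix(f(b), g(a), g(b), h(b)))))
R2 matches:  uses g(a);  v := mix(f(b), g(b), h(b))
The extension variable absorbs all remaining arguments, so the whole application is rewritten.
Result:  g(mix(a, a, b, f(b), f(g(mix(b, b, b))), f(mix(b, b)), g(a)))

Answer: g(mix(a, a, b, f(b), f(g(mix(b, b, b))), f(mix(b, b)), g(a)))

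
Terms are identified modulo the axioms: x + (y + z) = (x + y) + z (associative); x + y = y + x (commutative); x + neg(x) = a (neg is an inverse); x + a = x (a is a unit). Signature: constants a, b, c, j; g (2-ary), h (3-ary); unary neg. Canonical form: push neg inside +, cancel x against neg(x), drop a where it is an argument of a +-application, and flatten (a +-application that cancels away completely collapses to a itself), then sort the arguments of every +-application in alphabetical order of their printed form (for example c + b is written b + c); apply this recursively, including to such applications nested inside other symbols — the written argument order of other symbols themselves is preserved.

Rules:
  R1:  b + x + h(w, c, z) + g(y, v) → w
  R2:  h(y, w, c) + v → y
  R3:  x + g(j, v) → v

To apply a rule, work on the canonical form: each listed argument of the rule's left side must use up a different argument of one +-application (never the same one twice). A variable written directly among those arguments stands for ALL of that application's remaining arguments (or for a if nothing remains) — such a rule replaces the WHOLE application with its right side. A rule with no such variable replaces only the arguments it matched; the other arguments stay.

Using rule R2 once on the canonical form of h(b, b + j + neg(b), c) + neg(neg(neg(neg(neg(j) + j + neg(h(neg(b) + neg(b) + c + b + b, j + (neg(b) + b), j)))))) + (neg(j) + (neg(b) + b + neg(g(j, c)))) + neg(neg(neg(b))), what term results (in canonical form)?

Answer: b

Derivation:
Canonical form:  h(b, j, c) + neg(b) + neg(g(j, c)) + neg(h(c, j, j)) + neg(j)
R2 matches:  uses h(b, j, c);  v := neg(b) + neg(g(j, c)) + neg(h(c, j, j)) + neg(j), w := j, y := b
The extension variable absorbs all remaining arguments, so the whole application is rewritten.
Giving:  b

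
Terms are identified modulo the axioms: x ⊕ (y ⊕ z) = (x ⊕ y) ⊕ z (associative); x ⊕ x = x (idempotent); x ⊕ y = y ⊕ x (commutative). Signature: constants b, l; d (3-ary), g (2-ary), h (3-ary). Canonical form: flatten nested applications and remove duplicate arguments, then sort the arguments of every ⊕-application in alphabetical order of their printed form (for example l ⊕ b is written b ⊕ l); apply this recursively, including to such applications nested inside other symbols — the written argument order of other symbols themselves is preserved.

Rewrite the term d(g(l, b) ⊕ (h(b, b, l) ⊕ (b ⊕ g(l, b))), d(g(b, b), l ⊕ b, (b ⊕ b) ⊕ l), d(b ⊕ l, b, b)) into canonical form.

Descend into:  g(l, b) ⊕ (h(b, b, l) ⊕ (b ⊕ g(l, b)))
Flatten:  g(l, b) ⊕ h(b, b, l) ⊕ b ⊕ g(l, b)
Deduplicate:  drop duplicate g(l, b)
Sort arguments:  b ⊕ g(l, b) ⊕ h(b, b, l)
Rebuild:  d(b ⊕ g(l, b) ⊕ h(b, b, l), d(g(b, b), b ⊕ l, b ⊕ l), d(b ⊕ l, b, b))

Answer: d(b ⊕ g(l, b) ⊕ h(b, b, l), d(g(b, b), b ⊕ l, b ⊕ l), d(b ⊕ l, b, b))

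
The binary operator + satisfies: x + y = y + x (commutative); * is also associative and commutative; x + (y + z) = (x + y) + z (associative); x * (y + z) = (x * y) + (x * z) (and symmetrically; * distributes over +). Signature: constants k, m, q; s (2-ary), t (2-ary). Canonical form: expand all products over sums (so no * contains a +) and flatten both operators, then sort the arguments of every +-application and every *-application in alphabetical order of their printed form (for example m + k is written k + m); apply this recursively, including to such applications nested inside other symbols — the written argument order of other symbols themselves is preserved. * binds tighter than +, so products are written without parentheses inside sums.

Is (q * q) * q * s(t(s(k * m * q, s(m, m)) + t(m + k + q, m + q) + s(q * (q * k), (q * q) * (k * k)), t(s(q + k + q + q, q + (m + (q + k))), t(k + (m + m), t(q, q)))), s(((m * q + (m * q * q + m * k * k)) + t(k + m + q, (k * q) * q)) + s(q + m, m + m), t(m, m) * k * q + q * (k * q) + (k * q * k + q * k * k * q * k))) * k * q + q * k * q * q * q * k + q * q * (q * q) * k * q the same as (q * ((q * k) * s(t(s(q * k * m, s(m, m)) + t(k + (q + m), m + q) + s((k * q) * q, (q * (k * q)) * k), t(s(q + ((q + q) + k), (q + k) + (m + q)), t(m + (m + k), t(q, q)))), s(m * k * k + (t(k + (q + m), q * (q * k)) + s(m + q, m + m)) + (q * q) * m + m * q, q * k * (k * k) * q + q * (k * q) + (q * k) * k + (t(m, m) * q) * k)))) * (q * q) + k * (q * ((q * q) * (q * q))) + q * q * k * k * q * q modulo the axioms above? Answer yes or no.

Left:  (q * q) * q * s(t(s(k * m * q, s(m, m)) + t(m + k + q, m + q) + s(q * (q * k), (q * q) * (k * k)), t(s(q + k + q + q, q + (m + (q + k))), t(k + (m + m), t(q, q)))), s(((m * q + (m * q * q + m * k * k)) + t(k + m + q, (k * q) * q)) + s(q + m, m + m), t(m, m) * k * q + q * (k * q) + (k * q * k + q * k * k * q * k))) * k * q + q * k * q * q * q * k + q * q * (q * q) * k * q
  Flatten:  k * q * q * q * q * s(t(s(k * m * q, s(m, m)) + s(k * q * q, k * k * q * q) + t(k + m + q, m + q), t(s(k + q + q + q, k + m + q + q), t(k + m + m, t(q, q)))), s(k * k * m + m * q + m * q * q + s(m + q, m + m) + t(k + m + q, k * q * q), k * k * k * q * q + k * k * q + k * q * q + k * q * t(m, m))) + k * k * q * q * q * q + k * q * q * q * q * q
  Sort:  k * k * q * q * q * q + k * q * q * q * q * q + k * q * q * q * q * s(t(s(k * m * q, s(m, m)) + s(k * q * q, k * k * q * q) + t(k + m + q, m + q), t(s(k + q + q + q, k + m + q + q), t(k + m + m, t(q, q)))), s(k * k * m + m * q + m * q * q + s(m + q, m + m) + t(k + m + q, k * q * q), k * k * k * q * q + k * k * q + k * q * q + k * q * t(m, m)))
Right:  (q * ((q * k) * s(t(s(q * k * m, s(m, m)) + t(k + (q + m), m + q) + s((k * q) * q, (q * (k * q)) * k), t(s(q + ((q + q) + k), (q + k) + (m + q)), t(m + (m + k), t(q, q)))), s(m * k * k + (t(k + (q + m), q * (q * k)) + s(m + q, m + m)) + (q * q) * m + m * q, q * k * (k * k) * q + q * (k * q) + (q * k) * k + (t(m, m) * q) * k)))) * (q * q) + k * (q * ((q * q) * (q * q))) + q * q * k * k * q * q
  Merge nested applications:  k * q * q * q * q * s(t(s(k * m * q, s(m, m)) + s(k * q * q, k * k * q * q) + t(k + m + q, m + q), t(s(k + q + q + q, k + m + q + q), t(k + m + m, t(q, q)))), s(k * k * m + m * q + m * q * q + s(m + q, m + m) + t(k + m + q, k * q * q), k * k * k * q * q + k * k * q + k * q * q + k * q * t(m, m))) + k * q * q * q * q * q + k * k * q * q * q * q
  Order the arguments:  k * k * q * q * q * q + k * q * q * q * q * q + k * q * q * q * q * s(t(s(k * m * q, s(m, m)) + s(k * q * q, k * k * q * q) + t(k + m + q, m + q), t(s(k + q + q + q, k + m + q + q), t(k + m + m, t(q, q)))), s(k * k * m + m * q + m * q * q + s(m + q, m + m) + t(k + m + q, k * q * q), k * k * k * q * q + k * k * q + k * q * q + k * q * t(m, m)))

Answer: yes — both canonical forms are k * k * q * q * q * q + k * q * q * q * q * q + k * q * q * q * q * s(t(s(k * m * q, s(m, m)) + s(k * q * q, k * k * q * q) + t(k + m + q, m + q), t(s(k + q + q + q, k + m + q + q), t(k + m + m, t(q, q)))), s(k * k * m + m * q + m * q * q + s(m + q, m + m) + t(k + m + q, k * q * q), k * k * k * q * q + k * k * q + k * q * q + k * q * t(m, m)))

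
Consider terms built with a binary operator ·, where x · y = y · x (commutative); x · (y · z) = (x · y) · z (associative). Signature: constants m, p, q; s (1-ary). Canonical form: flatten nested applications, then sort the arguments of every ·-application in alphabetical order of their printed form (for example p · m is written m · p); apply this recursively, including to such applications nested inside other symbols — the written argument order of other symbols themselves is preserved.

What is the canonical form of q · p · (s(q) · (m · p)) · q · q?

Answer: m · p · p · q · q · q · s(q)

Derivation:
Flatten:  q · p · s(q) · m · p · q · q
Sort:  m · p · p · q · q · q · s(q)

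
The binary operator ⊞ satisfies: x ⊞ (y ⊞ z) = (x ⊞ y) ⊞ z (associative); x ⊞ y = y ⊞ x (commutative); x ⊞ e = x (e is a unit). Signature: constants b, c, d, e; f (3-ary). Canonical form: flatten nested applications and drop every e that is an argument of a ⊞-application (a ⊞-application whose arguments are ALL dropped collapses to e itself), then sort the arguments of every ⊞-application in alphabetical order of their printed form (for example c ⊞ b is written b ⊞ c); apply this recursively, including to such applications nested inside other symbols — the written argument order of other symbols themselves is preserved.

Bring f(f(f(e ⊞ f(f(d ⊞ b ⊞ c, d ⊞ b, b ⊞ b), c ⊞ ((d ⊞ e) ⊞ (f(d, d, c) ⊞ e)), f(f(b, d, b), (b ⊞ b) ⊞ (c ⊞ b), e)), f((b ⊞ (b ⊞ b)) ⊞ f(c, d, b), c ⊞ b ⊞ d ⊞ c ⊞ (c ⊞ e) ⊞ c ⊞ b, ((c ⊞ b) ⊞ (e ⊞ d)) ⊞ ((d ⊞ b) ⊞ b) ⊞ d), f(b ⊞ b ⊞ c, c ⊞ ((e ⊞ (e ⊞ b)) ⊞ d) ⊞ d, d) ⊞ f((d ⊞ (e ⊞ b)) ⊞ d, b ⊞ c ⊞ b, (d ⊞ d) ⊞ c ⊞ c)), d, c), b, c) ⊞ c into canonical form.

Canonicalize subterm:  f(f(f(e ⊞ f(f(d ⊞ b ⊞ c, d ⊞ b, b ⊞ b), c ⊞ ((d ⊞ e) ⊞ (f(d, d, c) ⊞ e)), f(f(b, d, b), (b ⊞ b) ⊞ (c ⊞ b), e)), f((b ⊞ (b ⊞ b)) ⊞ f(c, d, b), c ⊞ b ⊞ d ⊞ c ⊞ (c ⊞ e) ⊞ c ⊞ b, ((c ⊞ b) ⊞ (e ⊞ d)) ⊞ ((d ⊞ b) ⊞ b) ⊞ d), f(b ⊞ b ⊞ c, c ⊞ ((e ⊞ (e ⊞ b)) ⊞ d) ⊞ d, d) ⊞ f((d ⊞ (e ⊞ b)) ⊞ d, b ⊞ c ⊞ b, (d ⊞ d) ⊞ c ⊞ c)), d, c), b, c)  →  f(f(f(f(f(b ⊞ c ⊞ d, b ⊞ d, b ⊞ b), c ⊞ d ⊞ f(d, d, c), f(f(b, d, b), b ⊞ b ⊞ b ⊞ c, e)), f(b ⊞ b ⊞ b ⊞ f(c, d, b), b ⊞ b ⊞ c ⊞ c ⊞ c ⊞ c ⊞ d, b ⊞ b ⊞ b ⊞ c ⊞ d ⊞ d ⊞ d), f(b ⊞ b ⊞ c, b ⊞ c ⊞ d ⊞ d, d) ⊞ f(b ⊞ d ⊞ d, b ⊞ b ⊞ c, c ⊞ c ⊞ d ⊞ d)), d, c), b, c)
Order the arguments:  c ⊞ f(f(f(f(f(b ⊞ c ⊞ d, b ⊞ d, b ⊞ b), c ⊞ d ⊞ f(d, d, c), f(f(b, d, b), b ⊞ b ⊞ b ⊞ c, e)), f(b ⊞ b ⊞ b ⊞ f(c, d, b), b ⊞ b ⊞ c ⊞ c ⊞ c ⊞ c ⊞ d, b ⊞ b ⊞ b ⊞ c ⊞ d ⊞ d ⊞ d), f(b ⊞ b ⊞ c, b ⊞ c ⊞ d ⊞ d, d) ⊞ f(b ⊞ d ⊞ d, b ⊞ b ⊞ c, c ⊞ c ⊞ d ⊞ d)), d, c), b, c)

Answer: c ⊞ f(f(f(f(f(b ⊞ c ⊞ d, b ⊞ d, b ⊞ b), c ⊞ d ⊞ f(d, d, c), f(f(b, d, b), b ⊞ b ⊞ b ⊞ c, e)), f(b ⊞ b ⊞ b ⊞ f(c, d, b), b ⊞ b ⊞ c ⊞ c ⊞ c ⊞ c ⊞ d, b ⊞ b ⊞ b ⊞ c ⊞ d ⊞ d ⊞ d), f(b ⊞ b ⊞ c, b ⊞ c ⊞ d ⊞ d, d) ⊞ f(b ⊞ d ⊞ d, b ⊞ b ⊞ c, c ⊞ c ⊞ d ⊞ d)), d, c), b, c)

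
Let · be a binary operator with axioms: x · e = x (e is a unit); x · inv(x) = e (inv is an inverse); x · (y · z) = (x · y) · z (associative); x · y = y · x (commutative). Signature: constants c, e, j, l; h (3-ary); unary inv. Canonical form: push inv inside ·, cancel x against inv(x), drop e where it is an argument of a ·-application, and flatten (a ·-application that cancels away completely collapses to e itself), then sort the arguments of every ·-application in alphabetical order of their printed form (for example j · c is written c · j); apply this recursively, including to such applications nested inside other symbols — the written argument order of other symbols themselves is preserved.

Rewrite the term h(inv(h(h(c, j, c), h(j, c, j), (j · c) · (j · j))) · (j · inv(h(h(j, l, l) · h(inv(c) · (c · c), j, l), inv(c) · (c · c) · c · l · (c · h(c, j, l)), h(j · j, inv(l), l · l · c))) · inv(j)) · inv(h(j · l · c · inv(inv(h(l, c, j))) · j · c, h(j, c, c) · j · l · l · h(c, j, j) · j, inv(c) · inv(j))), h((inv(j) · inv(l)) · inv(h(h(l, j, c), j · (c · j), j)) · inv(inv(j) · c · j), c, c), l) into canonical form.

Focus inside:  inv(h(h(c, j, c), h(j, c, j), (j · c) · (j · j))) · (j · inv(h(h(j, l, l) · h(inv(c) · (c · c), j, l), inv(c) · (c · c) · c · l · (c · h(c, j, l)), h(j · j, inv(l), l · l · c))) · inv(j)) · inv(h(j · l · c · inv(inv(h(l, c, j))) · j · c, h(j, c, c) · j · l · l · h(c, j, j) · j, inv(c) · inv(j)))
Push inv inside:  distribute inv over · and collapse double inv
Cancel:  j cancels
Collect terms:  inv(h(h(c, j, c), h(j, c, j), c · j · j · j)) · inv(h(h(c, j, l) · h(j, l, l), c · c · c · h(c, j, l) · l, h(j · j, inv(l), c · l · l))) · inv(h(c · c · h(l, c, j) · j · j · l, h(c, j, j) · h(j, c, c) · j · j · l · l, inv(c) · inv(j)))
Order the arguments:  inv(h(c · c · h(l, c, j) · j · j · l, h(c, j, j) · h(j, c, c) · j · j · l · l, inv(c) · inv(j))) · inv(h(h(c, j, c), h(j, c, j), c · j · j · j)) · inv(h(h(c, j, l) · h(j, l, l), c · c · c · h(c, j, l) · l, h(j · j, inv(l), c · l · l)))
Reassemble:  h(inv(h(c · c · h(l, c, j) · j · j · l, h(c, j, j) · h(j, c, c) · j · j · l · l, inv(c) · inv(j))) · inv(h(h(c, j, c), h(j, c, j), c · j · j · j)) · inv(h(h(c, j, l) · h(j, l, l), c · c · c · h(c, j, l) · l, h(j · j, inv(l), c · l · l))), h(inv(c) · inv(h(h(l, j, c), c · j · j, j)) · inv(j) · inv(l), c, c), l)

Answer: h(inv(h(c · c · h(l, c, j) · j · j · l, h(c, j, j) · h(j, c, c) · j · j · l · l, inv(c) · inv(j))) · inv(h(h(c, j, c), h(j, c, j), c · j · j · j)) · inv(h(h(c, j, l) · h(j, l, l), c · c · c · h(c, j, l) · l, h(j · j, inv(l), c · l · l))), h(inv(c) · inv(h(h(l, j, c), c · j · j, j)) · inv(j) · inv(l), c, c), l)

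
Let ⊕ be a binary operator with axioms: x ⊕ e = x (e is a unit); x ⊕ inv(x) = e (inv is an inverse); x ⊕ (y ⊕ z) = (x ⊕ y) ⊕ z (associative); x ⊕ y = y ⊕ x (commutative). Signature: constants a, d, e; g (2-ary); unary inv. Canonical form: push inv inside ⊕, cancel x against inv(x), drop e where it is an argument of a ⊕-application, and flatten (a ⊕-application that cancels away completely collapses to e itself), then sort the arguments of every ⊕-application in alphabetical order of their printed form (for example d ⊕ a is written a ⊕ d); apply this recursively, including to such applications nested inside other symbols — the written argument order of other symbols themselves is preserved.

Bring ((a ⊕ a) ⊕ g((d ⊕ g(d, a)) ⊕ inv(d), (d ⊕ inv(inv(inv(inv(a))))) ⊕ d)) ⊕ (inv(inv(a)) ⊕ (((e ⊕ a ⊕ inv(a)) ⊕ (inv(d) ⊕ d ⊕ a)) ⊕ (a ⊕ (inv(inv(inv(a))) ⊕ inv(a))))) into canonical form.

Answer: a ⊕ a ⊕ a ⊕ g(g(d, a), a ⊕ d ⊕ d)

Derivation:
Push inv inside:  distribute inv over ⊕ and collapse double inv
Cancel:  d cancels
Combine occurrences:  a ⊕ a ⊕ a ⊕ g(g(d, a), a ⊕ d ⊕ d)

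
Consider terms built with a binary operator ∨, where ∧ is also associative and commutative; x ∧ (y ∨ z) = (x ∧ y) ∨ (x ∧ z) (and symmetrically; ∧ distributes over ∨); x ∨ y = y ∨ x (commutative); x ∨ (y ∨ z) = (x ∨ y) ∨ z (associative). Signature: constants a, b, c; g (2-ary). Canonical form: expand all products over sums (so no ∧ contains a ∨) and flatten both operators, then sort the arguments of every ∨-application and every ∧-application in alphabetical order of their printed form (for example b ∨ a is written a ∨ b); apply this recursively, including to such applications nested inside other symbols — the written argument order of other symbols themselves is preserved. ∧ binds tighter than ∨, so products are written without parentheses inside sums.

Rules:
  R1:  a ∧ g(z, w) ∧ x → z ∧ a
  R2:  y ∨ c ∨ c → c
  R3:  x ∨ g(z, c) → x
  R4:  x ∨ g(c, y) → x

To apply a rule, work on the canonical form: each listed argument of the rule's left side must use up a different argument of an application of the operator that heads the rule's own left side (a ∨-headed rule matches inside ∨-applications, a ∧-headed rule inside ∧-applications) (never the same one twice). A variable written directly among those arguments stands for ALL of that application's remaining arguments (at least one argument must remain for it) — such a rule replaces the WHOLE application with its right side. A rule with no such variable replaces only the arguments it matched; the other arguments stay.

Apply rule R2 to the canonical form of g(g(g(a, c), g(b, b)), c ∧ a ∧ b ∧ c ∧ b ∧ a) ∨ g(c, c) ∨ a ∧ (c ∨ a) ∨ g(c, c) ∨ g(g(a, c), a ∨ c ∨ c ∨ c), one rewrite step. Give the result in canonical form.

Canonical form:  a ∧ a ∨ a ∧ c ∨ g(c, c) ∨ g(c, c) ∨ g(g(a, c), a ∨ c ∨ c ∨ c) ∨ g(g(g(a, c), g(b, b)), a ∧ a ∧ b ∧ b ∧ c ∧ c)
R2 matches:  uses c, c;  y := a ∨ c
Every leftover argument binds to the variable; the entire application is replaced.
Giving:  a ∧ a ∨ a ∧ c ∨ g(c, c) ∨ g(c, c) ∨ g(g(a, c), c) ∨ g(g(g(a, c), g(b, b)), a ∧ a ∧ b ∧ b ∧ c ∧ c)

Answer: a ∧ a ∨ a ∧ c ∨ g(c, c) ∨ g(c, c) ∨ g(g(a, c), c) ∨ g(g(g(a, c), g(b, b)), a ∧ a ∧ b ∧ b ∧ c ∧ c)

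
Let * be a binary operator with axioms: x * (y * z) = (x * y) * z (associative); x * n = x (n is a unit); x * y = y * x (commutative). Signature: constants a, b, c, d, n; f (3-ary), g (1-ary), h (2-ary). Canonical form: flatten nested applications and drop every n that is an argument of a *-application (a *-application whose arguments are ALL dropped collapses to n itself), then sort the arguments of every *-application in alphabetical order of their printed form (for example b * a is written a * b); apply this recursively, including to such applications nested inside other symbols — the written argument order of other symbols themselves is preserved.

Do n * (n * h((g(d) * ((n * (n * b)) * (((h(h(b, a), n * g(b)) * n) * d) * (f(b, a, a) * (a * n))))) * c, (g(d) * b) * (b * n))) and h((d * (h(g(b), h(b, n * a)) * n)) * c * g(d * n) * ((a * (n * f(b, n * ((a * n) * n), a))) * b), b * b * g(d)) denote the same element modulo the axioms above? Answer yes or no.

Left:  n * (n * h((g(d) * ((n * (n * b)) * (((h(h(b, a), n * g(b)) * n) * d) * (f(b, a, a) * (a * n))))) * c, (g(d) * b) * (b * n)))
  Un-nest:  n * n * h((g(d) * ((n * (n * b)) * (((h(h(b, a), n * g(b)) * n) * d) * (f(b, a, a) * (a * n))))) * c, (g(d) * b) * (b * n))
  Canonicalize subterm:  h((g(d) * ((n * (n * b)) * (((h(h(b, a), n * g(b)) * n) * d) * (f(b, a, a) * (a * n))))) * c, (g(d) * b) * (b * n))  →  h(a * b * c * d * f(b, a, a) * g(d) * h(h(b, a), g(b)), b * b * g(d))
  Units out:  drop n (×2)
  Order the arguments:  h(a * b * c * d * f(b, a, a) * g(d) * h(h(b, a), g(b)), b * b * g(d))
Right:  h((d * (h(g(b), h(b, n * a)) * n)) * c * g(d * n) * ((a * (n * f(b, n * ((a * n) * n), a))) * b), b * b * g(d))
  Focus inside:  (d * (h(g(b), h(b, n * a)) * n)) * c * g(d * n) * ((a * (n * f(b, n * ((a * n) * n), a))) * b)
  Un-nest:  d * h(g(b), h(b, n * a)) * n * c * g(d * n) * a * n * f(b, n * ((a * n) * n), a) * b
  Canonicalize subterm:  h(g(b), h(b, n * a))  →  h(g(b), h(b, a))
  Canonicalize subterm:  g(d * n)  →  g(d)
  Simplify inside:  f(b, n * ((a * n) * n), a)  →  f(b, a, a)
  Drop the unit:  drop n (×2)
  Sort:  a * b * c * d * f(b, a, a) * g(d) * h(g(b), h(b, a))
  Put back:  h(a * b * c * d * f(b, a, a) * g(d) * h(g(b), h(b, a)), b * b * g(d))

Answer: no — h(a * b * c * d * f(b, a, a) * g(d) * h(h(b, a), g(b)), b * b * g(d)) vs h(a * b * c * d * f(b, a, a) * g(d) * h(g(b), h(b, a)), b * b * g(d))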